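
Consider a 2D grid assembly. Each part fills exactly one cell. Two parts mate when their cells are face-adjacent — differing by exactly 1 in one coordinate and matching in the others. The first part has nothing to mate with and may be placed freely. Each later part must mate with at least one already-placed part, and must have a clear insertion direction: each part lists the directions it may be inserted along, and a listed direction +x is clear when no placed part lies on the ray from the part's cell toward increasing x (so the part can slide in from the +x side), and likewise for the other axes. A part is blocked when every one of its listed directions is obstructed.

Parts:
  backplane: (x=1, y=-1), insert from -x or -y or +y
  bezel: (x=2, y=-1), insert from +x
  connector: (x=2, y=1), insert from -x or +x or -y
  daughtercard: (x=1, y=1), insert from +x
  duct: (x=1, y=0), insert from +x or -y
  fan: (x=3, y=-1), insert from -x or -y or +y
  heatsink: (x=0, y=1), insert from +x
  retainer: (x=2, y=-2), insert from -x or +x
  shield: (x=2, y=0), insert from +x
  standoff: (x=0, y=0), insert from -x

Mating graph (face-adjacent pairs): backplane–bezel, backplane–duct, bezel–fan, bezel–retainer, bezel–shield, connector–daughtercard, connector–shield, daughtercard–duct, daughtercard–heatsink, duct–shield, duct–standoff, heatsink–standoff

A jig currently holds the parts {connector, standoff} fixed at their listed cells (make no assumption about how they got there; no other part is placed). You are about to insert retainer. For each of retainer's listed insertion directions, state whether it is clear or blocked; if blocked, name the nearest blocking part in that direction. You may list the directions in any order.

+x: clear; -x: clear

-x: ray from retainer(2, -2) has no placed part ⇒ clear
+x: ray from retainer(2, -2) has no placed part ⇒ clear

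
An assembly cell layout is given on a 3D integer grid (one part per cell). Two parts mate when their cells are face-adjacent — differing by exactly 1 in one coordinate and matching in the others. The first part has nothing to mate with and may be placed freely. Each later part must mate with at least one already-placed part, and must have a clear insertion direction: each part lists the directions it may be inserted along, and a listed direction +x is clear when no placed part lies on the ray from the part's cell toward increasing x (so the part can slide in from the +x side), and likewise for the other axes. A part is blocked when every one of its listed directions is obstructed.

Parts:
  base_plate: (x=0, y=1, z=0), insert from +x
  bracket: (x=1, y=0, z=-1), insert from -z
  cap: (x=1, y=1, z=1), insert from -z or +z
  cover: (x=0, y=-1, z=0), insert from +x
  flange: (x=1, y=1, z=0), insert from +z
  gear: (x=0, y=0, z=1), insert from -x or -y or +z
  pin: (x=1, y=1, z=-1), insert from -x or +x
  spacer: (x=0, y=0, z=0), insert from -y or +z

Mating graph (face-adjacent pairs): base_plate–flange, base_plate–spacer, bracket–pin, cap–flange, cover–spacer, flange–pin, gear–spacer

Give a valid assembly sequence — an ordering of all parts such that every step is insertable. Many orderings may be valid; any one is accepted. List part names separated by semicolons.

1. cover@(0, -1, 0) [+x clear] — {cover}
2. spacer@(0, 0, 0) [+z clear] — {cover, spacer}
3. base_plate@(0, 1, 0) [+x clear] — {base_plate, cover, spacer}
4. gear@(0, 0, 1) [-x clear] — {base_plate, cover, gear, spacer}
5. flange@(1, 1, 0) [+z clear] — {base_plate, cover, flange, gear, spacer}
6. cap@(1, 1, 1) [+z clear] — {base_plate, cap, cover, flange, gear, spacer}
7. pin@(1, 1, -1) [-x clear] — {base_plate, cap, cover, flange, gear, pin, spacer}
8. bracket@(1, 0, -1) [-z clear] — {base_plate, bracket, cap, cover, flange, gear, pin, spacer}

cover; spacer; base_plate; gear; flange; cap; pin; bracket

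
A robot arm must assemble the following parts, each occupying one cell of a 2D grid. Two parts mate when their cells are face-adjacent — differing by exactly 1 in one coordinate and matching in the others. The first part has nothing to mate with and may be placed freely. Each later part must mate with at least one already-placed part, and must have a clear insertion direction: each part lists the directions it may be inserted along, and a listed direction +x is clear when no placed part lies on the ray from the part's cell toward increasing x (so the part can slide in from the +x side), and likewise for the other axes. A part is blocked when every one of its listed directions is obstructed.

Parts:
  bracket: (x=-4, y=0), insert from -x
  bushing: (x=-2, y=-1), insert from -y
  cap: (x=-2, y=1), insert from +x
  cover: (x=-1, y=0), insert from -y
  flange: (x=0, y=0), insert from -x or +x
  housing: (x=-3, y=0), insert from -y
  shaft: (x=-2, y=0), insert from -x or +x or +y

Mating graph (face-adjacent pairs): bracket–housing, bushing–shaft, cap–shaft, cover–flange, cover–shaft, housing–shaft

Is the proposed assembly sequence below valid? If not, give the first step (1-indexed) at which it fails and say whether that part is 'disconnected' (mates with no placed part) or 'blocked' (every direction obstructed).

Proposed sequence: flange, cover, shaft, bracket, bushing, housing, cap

1. flange@(0, 0) [-x clear] — {flange}
2. cover@(-1, 0) [-y clear] — {cover, flange}
3. shaft@(-2, 0) [-x clear] — {cover, flange, shaft}
4. bracket@(-4, 0) — no placed neighbour ⇒ disconnected

Invalid at step 4 (disconnected)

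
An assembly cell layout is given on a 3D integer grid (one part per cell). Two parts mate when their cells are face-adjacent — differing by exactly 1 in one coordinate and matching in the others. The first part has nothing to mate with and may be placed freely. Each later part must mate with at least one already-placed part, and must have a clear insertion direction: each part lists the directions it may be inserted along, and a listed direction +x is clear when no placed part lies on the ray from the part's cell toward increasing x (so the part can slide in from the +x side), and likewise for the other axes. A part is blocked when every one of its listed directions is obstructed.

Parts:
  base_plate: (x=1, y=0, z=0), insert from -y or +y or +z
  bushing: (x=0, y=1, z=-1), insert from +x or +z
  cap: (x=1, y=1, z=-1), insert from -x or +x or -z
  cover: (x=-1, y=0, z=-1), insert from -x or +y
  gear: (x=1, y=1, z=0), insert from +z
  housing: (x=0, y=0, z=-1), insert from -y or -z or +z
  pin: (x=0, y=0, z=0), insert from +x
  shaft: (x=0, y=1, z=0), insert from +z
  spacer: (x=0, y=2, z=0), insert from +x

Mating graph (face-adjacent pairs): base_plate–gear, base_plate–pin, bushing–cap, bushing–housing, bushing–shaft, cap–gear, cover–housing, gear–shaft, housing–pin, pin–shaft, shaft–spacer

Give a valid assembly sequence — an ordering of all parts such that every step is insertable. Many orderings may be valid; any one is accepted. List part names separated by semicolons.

1. cap@(1, 1, -1) [-x clear] — {cap}
2. bushing@(0, 1, -1) [+z clear] — {bushing, cap}
3. shaft@(0, 1, 0) [+z clear] — {bushing, cap, shaft}
4. spacer@(0, 2, 0) [+x clear] — {bushing, cap, shaft, spacer}
5. housing@(0, 0, -1) [-y clear] — {bushing, cap, housing, shaft, spacer}
6. pin@(0, 0, 0) [+x clear] — {bushing, cap, housing, pin, shaft, spacer}
7. base_plate@(1, 0, 0) [-y clear] — {base_plate, bushing, cap, housing, pin, shaft, spacer}
8. cover@(-1, 0, -1) [-x clear] — {base_plate, bushing, cap, cover, housing, pin, shaft, spacer}
9. gear@(1, 1, 0) [+z clear] — {base_plate, bushing, cap, cover, gear, housing, pin, shaft, spacer}

cap; bushing; shaft; spacer; housing; pin; base_plate; cover; gear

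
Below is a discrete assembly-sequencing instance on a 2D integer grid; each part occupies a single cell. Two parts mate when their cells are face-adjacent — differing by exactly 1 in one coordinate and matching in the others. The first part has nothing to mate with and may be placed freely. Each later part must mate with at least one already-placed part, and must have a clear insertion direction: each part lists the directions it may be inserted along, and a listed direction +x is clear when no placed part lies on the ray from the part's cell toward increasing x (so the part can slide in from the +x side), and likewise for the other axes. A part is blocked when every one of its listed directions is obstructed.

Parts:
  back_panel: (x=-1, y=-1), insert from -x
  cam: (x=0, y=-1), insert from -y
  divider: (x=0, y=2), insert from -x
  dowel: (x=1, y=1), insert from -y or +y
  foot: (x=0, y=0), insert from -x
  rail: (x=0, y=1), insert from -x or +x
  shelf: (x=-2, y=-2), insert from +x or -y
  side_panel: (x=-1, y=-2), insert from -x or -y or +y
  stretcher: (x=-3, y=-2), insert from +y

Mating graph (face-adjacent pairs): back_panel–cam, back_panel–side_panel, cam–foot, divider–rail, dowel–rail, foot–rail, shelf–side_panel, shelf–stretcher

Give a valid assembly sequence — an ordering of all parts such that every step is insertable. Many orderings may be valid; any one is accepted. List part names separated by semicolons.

dowel; rail; foot; cam; back_panel; divider; side_panel; shelf; stretcher

1. dowel@(1, 1) [-y clear] — {dowel}
2. rail@(0, 1) [-x clear] — {dowel, rail}
3. foot@(0, 0) [-x clear] — {dowel, foot, rail}
4. cam@(0, -1) [-y clear] — {cam, dowel, foot, rail}
5. back_panel@(-1, -1) [-x clear] — {back_panel, cam, dowel, foot, rail}
6. divider@(0, 2) [-x clear] — {back_panel, cam, divider, dowel, foot, rail}
7. side_panel@(-1, -2) [-x clear] — {back_panel, cam, divider, dowel, foot, rail, side_panel}
8. shelf@(-2, -2) [-y clear] — {back_panel, cam, divider, dowel, foot, rail, shelf, side_panel}
9. stretcher@(-3, -2) [+y clear] — {back_panel, cam, divider, dowel, foot, rail, shelf, side_panel, stretcher}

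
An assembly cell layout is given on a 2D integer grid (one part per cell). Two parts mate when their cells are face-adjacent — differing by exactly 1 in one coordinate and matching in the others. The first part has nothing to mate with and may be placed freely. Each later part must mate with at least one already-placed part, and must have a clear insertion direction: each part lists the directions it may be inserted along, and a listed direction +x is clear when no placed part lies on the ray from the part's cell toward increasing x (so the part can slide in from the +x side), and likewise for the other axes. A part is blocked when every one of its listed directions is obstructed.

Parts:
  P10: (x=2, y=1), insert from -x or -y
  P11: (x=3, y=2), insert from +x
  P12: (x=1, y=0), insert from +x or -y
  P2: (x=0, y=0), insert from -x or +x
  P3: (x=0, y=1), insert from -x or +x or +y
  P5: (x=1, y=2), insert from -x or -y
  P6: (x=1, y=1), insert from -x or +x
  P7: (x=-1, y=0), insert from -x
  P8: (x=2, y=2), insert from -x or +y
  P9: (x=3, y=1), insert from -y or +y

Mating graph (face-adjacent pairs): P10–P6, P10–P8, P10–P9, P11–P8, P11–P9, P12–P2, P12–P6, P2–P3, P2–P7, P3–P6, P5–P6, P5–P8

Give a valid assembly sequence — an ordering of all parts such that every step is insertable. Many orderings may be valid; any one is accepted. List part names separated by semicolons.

P8; P10; P6; P12; P3; P2; P11; P9; P5; P7

1. P8@(2, 2) [-x clear] — {P8}
2. P10@(2, 1) [-x clear] — {P10, P8}
3. P6@(1, 1) [-x clear] — {P10, P6, P8}
4. P12@(1, 0) [+x clear] — {P10, P12, P6, P8}
5. P3@(0, 1) [-x clear] — {P10, P12, P3, P6, P8}
6. P2@(0, 0) [-x clear] — {P10, P12, P2, P3, P6, P8}
7. P11@(3, 2) [+x clear] — {P10, P11, P12, P2, P3, P6, P8}
8. P9@(3, 1) [-y clear] — {P10, P11, P12, P2, P3, P6, P8, P9}
9. P5@(1, 2) [-x clear] — {P10, P11, P12, P2, P3, P5, P6, P8, P9}
10. P7@(-1, 0) [-x clear] — {P10, P11, P12, P2, P3, P5, P6, P7, P8, P9}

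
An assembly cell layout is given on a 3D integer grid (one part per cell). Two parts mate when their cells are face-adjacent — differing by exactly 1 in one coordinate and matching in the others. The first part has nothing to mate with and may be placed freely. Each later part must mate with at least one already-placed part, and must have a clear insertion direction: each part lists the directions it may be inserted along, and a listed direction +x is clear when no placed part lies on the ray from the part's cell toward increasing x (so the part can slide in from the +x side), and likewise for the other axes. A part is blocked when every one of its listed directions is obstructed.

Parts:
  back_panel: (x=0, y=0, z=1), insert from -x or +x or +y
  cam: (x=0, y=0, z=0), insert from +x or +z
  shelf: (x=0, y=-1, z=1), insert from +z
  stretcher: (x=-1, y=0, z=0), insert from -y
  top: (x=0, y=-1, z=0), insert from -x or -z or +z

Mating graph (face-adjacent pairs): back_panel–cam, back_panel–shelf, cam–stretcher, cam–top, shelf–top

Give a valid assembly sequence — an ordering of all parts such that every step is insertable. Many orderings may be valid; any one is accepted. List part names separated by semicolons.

1. stretcher@(-1, 0, 0) [-y clear] — {stretcher}
2. cam@(0, 0, 0) [+x clear] — {cam, stretcher}
3. top@(0, -1, 0) [-x clear] — {cam, stretcher, top}
4. shelf@(0, -1, 1) [+z clear] — {cam, shelf, stretcher, top}
5. back_panel@(0, 0, 1) [-x clear] — {back_panel, cam, shelf, stretcher, top}

stretcher; cam; top; shelf; back_panel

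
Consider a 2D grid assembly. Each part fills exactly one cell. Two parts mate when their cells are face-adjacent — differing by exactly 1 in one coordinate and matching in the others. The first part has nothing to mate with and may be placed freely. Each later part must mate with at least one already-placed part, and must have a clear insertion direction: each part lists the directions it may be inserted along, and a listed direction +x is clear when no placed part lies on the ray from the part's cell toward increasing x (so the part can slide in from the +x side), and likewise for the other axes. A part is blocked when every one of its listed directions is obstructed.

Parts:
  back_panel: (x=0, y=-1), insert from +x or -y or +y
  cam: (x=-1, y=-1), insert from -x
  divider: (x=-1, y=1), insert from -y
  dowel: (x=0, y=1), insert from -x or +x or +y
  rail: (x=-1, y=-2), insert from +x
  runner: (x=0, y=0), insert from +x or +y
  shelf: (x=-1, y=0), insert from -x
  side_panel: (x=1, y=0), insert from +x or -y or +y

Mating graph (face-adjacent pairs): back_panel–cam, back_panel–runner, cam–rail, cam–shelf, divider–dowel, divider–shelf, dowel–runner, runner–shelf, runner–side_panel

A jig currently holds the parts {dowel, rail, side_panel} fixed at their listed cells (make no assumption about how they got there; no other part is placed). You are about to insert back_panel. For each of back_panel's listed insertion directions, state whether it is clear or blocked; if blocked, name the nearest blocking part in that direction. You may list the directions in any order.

+x: clear; +y: blocked by dowel; -y: clear

+x: ray from back_panel(0, -1) has no placed part ⇒ clear
-y: ray from back_panel(0, -1) has no placed part ⇒ clear
+y: nearest on ray is dowel@(0, 1) ⇒ blocked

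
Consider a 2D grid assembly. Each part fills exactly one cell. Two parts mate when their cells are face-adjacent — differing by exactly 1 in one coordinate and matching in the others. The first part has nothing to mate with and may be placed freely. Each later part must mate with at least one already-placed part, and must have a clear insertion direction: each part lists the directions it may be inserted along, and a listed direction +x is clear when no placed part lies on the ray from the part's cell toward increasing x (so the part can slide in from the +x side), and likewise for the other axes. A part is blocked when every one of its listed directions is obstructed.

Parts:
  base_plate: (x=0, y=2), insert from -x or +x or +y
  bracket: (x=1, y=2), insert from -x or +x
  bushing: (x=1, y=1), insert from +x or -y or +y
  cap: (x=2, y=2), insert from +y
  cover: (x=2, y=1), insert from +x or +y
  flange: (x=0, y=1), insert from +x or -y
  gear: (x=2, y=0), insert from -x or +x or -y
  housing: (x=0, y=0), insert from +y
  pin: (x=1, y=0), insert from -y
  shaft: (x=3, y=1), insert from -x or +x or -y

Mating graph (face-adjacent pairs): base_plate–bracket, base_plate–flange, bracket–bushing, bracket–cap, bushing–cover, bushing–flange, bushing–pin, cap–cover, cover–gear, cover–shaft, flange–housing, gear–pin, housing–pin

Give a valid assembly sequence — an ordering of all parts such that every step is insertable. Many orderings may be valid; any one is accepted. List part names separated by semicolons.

housing; pin; gear; flange; bushing; base_plate; cover; bracket; shaft; cap

1. housing@(0, 0) [+y clear] — {housing}
2. pin@(1, 0) [-y clear] — {housing, pin}
3. gear@(2, 0) [+x clear] — {gear, housing, pin}
4. flange@(0, 1) [+x clear] — {flange, gear, housing, pin}
5. bushing@(1, 1) [+x clear] — {bushing, flange, gear, housing, pin}
6. base_plate@(0, 2) [-x clear] — {base_plate, bushing, flange, gear, housing, pin}
7. cover@(2, 1) [+x clear] — {base_plate, bushing, cover, flange, gear, housing, pin}
8. bracket@(1, 2) [+x clear] — {base_plate, bracket, bushing, cover, flange, gear, housing, pin}
9. shaft@(3, 1) [+x clear] — {base_plate, bracket, bushing, cover, flange, gear, housing, pin, shaft}
10. cap@(2, 2) [+y clear] — {base_plate, bracket, bushing, cap, cover, flange, gear, housing, pin, shaft}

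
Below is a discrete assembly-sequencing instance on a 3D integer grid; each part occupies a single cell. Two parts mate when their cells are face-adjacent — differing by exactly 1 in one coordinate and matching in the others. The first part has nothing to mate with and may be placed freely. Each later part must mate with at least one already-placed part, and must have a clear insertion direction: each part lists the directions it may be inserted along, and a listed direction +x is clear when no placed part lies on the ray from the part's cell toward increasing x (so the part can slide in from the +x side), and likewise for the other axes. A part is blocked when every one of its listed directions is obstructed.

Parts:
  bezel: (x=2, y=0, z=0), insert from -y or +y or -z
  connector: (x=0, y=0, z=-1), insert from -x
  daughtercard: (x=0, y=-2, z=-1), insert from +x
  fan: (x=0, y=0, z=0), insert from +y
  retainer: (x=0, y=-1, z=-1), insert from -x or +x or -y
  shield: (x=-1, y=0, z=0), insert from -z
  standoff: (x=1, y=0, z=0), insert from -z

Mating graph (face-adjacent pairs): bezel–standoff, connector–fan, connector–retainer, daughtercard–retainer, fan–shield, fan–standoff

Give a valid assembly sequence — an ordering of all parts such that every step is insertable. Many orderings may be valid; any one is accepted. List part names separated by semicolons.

shield; fan; connector; retainer; standoff; bezel; daughtercard

1. shield@(-1, 0, 0) [-z clear] — {shield}
2. fan@(0, 0, 0) [+y clear] — {fan, shield}
3. connector@(0, 0, -1) [-x clear] — {connector, fan, shield}
4. retainer@(0, -1, -1) [-x clear] — {connector, fan, retainer, shield}
5. standoff@(1, 0, 0) [-z clear] — {connector, fan, retainer, shield, standoff}
6. bezel@(2, 0, 0) [-y clear] — {bezel, connector, fan, retainer, shield, standoff}
7. daughtercard@(0, -2, -1) [+x clear] — {bezel, connector, daughtercard, fan, retainer, shield, standoff}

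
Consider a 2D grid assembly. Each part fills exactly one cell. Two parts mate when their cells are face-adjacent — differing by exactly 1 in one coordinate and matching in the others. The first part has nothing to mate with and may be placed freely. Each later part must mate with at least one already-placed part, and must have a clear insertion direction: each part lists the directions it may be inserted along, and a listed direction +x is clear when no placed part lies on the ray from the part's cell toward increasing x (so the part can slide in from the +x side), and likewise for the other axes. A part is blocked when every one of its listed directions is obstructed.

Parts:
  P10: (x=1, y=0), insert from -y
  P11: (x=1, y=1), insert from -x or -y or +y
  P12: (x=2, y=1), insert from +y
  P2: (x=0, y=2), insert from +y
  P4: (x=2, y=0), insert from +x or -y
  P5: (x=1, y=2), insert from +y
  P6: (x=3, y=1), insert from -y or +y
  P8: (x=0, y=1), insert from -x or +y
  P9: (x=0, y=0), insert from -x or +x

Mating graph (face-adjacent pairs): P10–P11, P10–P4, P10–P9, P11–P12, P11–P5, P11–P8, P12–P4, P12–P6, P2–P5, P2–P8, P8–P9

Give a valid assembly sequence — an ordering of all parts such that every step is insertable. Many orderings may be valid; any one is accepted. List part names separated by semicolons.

1. P2@(0, 2) [+y clear] — {P2}
2. P8@(0, 1) [-x clear] — {P2, P8}
3. P11@(1, 1) [-y clear] — {P11, P2, P8}
4. P10@(1, 0) [-y clear] — {P10, P11, P2, P8}
5. P9@(0, 0) [-x clear] — {P10, P11, P2, P8, P9}
6. P5@(1, 2) [+y clear] — {P10, P11, P2, P5, P8, P9}
7. P4@(2, 0) [+x clear] — {P10, P11, P2, P4, P5, P8, P9}
8. P12@(2, 1) [+y clear] — {P10, P11, P12, P2, P4, P5, P8, P9}
9. P6@(3, 1) [-y clear] — {P10, P11, P12, P2, P4, P5, P6, P8, P9}

P2; P8; P11; P10; P9; P5; P4; P12; P6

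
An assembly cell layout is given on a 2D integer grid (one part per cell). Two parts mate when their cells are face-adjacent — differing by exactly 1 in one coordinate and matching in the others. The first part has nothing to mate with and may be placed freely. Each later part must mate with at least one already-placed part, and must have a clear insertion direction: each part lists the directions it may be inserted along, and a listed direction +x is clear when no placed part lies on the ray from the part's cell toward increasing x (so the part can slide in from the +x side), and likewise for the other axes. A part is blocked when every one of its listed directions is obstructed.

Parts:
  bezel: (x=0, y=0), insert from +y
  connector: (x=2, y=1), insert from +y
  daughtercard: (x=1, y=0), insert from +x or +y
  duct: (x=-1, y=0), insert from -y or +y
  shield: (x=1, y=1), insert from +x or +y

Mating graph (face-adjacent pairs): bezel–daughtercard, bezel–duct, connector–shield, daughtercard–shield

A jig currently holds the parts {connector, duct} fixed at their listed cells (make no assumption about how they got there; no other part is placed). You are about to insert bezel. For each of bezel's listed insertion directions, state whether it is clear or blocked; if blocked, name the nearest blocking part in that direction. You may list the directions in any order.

+y: ray from bezel(0, 0) has no placed part ⇒ clear

+y: clear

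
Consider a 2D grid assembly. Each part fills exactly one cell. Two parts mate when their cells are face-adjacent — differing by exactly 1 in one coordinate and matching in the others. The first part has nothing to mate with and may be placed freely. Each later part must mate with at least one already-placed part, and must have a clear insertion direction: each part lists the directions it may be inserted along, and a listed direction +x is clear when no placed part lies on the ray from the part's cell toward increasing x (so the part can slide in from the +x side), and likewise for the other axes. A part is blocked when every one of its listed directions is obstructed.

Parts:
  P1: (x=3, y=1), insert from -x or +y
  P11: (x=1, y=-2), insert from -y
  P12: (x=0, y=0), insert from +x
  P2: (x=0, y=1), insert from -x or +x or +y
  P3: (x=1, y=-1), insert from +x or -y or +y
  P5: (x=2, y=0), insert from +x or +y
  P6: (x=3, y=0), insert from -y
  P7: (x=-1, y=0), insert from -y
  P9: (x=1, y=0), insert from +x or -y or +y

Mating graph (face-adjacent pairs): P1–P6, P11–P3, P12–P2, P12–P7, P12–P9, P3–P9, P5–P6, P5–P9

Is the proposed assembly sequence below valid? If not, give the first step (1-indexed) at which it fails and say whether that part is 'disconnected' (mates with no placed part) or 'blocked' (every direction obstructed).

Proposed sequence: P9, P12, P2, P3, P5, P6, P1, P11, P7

1. P9@(1, 0) [+x clear] — {P9}
2. P12@(0, 0) — +x all obstructed ⇒ blocked

Invalid at step 2 (blocked)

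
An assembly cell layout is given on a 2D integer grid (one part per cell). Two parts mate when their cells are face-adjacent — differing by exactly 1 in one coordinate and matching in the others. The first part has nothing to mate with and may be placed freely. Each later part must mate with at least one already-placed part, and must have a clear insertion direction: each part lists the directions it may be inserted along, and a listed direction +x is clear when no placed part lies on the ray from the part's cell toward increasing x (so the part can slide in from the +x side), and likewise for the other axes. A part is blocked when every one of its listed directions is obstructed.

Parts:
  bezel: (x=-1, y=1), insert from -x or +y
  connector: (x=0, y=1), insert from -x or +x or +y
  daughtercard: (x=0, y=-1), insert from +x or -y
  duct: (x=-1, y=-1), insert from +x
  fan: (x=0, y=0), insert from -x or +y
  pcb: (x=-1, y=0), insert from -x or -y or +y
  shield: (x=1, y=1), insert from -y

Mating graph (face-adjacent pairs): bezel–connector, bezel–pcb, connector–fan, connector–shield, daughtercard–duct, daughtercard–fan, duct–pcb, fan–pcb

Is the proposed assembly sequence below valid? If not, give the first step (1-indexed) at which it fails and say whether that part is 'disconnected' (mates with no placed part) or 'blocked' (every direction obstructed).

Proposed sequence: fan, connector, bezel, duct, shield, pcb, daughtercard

Invalid at step 4 (disconnected)

1. fan@(0, 0) [-x clear] — {fan}
2. connector@(0, 1) [-x clear] — {connector, fan}
3. bezel@(-1, 1) [-x clear] — {bezel, connector, fan}
4. duct@(-1, -1) — no placed neighbour ⇒ disconnected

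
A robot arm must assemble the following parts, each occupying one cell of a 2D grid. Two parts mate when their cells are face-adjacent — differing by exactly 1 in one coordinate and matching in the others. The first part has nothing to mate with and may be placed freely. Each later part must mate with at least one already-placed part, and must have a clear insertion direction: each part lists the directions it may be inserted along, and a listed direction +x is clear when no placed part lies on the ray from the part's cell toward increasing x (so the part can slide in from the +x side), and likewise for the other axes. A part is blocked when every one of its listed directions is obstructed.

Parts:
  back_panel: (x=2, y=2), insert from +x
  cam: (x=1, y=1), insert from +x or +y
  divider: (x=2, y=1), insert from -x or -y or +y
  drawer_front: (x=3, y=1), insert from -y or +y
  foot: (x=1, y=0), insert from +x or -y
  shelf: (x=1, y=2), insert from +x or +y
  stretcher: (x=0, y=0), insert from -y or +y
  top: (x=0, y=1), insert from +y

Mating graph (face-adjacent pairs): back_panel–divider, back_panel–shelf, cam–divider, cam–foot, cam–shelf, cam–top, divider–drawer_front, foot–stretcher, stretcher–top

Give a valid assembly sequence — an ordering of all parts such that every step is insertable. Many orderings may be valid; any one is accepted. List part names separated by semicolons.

foot; stretcher; top; cam; divider; drawer_front; shelf; back_panel

1. foot@(1, 0) [+x clear] — {foot}
2. stretcher@(0, 0) [-y clear] — {foot, stretcher}
3. top@(0, 1) [+y clear] — {foot, stretcher, top}
4. cam@(1, 1) [+x clear] — {cam, foot, stretcher, top}
5. divider@(2, 1) [-y clear] — {cam, divider, foot, stretcher, top}
6. drawer_front@(3, 1) [-y clear] — {cam, divider, drawer_front, foot, stretcher, top}
7. shelf@(1, 2) [+x clear] — {cam, divider, drawer_front, foot, shelf, stretcher, top}
8. back_panel@(2, 2) [+x clear] — {back_panel, cam, divider, drawer_front, foot, shelf, stretcher, top}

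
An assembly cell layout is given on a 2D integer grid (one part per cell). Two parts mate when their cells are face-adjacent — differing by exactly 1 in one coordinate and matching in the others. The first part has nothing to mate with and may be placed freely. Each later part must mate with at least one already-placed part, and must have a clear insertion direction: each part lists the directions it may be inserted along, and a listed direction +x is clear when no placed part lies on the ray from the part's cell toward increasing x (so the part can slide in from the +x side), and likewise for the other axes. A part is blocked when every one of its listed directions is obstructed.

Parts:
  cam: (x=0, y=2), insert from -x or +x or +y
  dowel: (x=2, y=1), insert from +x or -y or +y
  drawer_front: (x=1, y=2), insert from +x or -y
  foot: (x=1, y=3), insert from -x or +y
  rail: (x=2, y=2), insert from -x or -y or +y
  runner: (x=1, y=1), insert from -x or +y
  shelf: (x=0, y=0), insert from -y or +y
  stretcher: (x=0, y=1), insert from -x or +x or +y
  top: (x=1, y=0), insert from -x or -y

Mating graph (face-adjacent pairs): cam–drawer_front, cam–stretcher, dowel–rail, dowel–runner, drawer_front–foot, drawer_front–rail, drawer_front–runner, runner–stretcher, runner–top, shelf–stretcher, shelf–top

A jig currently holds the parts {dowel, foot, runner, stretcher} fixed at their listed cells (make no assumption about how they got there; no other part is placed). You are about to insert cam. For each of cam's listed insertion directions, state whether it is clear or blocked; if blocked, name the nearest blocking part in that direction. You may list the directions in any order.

-x: ray from cam(0, 2) has no placed part ⇒ clear
+x: ray from cam(0, 2) has no placed part ⇒ clear
+y: ray from cam(0, 2) has no placed part ⇒ clear

+x: clear; +y: clear; -x: clear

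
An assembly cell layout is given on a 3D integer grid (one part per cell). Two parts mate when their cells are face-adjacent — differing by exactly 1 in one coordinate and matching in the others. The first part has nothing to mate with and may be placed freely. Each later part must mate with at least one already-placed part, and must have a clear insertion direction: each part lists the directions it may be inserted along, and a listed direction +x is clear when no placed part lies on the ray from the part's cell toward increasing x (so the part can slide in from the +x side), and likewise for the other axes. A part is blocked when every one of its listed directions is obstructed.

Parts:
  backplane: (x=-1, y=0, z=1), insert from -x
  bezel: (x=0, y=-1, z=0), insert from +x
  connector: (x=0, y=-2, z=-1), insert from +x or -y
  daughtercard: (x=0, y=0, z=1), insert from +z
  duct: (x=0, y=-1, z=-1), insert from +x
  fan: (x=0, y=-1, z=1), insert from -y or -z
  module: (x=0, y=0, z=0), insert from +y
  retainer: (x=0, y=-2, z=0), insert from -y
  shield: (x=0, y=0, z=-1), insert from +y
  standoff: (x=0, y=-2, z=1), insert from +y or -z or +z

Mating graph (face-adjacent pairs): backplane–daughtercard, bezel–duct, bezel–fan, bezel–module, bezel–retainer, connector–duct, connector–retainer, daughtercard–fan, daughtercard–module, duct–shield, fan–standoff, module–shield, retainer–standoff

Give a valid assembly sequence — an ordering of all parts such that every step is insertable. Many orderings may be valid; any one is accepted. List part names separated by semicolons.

shield; module; bezel; retainer; connector; fan; standoff; duct; daughtercard; backplane

1. shield@(0, 0, -1) [+y clear] — {shield}
2. module@(0, 0, 0) [+y clear] — {module, shield}
3. bezel@(0, -1, 0) [+x clear] — {bezel, module, shield}
4. retainer@(0, -2, 0) [-y clear] — {bezel, module, retainer, shield}
5. connector@(0, -2, -1) [+x clear] — {bezel, connector, module, retainer, shield}
6. fan@(0, -1, 1) [-y clear] — {bezel, connector, fan, module, retainer, shield}
7. standoff@(0, -2, 1) [+z clear] — {bezel, connector, fan, module, retainer, shield, standoff}
8. duct@(0, -1, -1) [+x clear] — {bezel, connector, duct, fan, module, retainer, shield, standoff}
9. daughtercard@(0, 0, 1) [+z clear] — {bezel, connector, daughtercard, duct, fan, module, retainer, shield, standoff}
10. backplane@(-1, 0, 1) [-x clear] — {backplane, bezel, connector, daughtercard, duct, fan, module, retainer, shield, standoff}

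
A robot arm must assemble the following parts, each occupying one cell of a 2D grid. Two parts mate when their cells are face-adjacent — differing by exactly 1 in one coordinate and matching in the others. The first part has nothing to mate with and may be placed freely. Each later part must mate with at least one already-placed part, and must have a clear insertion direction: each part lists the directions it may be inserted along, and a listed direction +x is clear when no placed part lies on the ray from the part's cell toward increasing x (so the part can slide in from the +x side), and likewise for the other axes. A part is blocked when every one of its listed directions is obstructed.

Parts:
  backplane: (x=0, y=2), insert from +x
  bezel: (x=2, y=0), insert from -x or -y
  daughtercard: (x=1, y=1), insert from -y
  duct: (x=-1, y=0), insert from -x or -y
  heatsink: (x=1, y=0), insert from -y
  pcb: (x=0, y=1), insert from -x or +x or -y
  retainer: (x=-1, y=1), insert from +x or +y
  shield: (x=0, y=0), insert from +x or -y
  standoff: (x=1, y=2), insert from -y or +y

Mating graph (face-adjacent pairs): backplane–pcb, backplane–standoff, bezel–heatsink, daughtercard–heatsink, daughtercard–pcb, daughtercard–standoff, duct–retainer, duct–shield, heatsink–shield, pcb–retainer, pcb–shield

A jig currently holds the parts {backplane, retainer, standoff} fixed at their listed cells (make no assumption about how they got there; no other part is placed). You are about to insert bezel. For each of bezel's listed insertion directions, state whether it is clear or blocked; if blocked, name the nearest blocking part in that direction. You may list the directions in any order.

-x: ray from bezel(2, 0) has no placed part ⇒ clear
-y: ray from bezel(2, 0) has no placed part ⇒ clear

-x: clear; -y: clear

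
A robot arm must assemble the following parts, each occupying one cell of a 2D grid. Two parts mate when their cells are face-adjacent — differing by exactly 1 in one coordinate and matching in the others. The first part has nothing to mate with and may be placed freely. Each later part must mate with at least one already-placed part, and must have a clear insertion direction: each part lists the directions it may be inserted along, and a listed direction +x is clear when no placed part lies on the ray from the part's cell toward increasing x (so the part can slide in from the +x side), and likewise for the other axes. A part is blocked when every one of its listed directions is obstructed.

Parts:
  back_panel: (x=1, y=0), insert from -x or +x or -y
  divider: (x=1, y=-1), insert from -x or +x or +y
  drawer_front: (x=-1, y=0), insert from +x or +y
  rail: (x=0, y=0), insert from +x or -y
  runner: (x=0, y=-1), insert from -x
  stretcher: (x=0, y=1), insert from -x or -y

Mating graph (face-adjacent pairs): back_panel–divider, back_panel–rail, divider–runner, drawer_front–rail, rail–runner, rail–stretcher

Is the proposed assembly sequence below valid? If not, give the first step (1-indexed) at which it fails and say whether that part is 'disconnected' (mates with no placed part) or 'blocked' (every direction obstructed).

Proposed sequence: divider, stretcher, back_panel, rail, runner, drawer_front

Invalid at step 2 (disconnected)

1. divider@(1, -1) [-x clear] — {divider}
2. stretcher@(0, 1) — no placed neighbour ⇒ disconnected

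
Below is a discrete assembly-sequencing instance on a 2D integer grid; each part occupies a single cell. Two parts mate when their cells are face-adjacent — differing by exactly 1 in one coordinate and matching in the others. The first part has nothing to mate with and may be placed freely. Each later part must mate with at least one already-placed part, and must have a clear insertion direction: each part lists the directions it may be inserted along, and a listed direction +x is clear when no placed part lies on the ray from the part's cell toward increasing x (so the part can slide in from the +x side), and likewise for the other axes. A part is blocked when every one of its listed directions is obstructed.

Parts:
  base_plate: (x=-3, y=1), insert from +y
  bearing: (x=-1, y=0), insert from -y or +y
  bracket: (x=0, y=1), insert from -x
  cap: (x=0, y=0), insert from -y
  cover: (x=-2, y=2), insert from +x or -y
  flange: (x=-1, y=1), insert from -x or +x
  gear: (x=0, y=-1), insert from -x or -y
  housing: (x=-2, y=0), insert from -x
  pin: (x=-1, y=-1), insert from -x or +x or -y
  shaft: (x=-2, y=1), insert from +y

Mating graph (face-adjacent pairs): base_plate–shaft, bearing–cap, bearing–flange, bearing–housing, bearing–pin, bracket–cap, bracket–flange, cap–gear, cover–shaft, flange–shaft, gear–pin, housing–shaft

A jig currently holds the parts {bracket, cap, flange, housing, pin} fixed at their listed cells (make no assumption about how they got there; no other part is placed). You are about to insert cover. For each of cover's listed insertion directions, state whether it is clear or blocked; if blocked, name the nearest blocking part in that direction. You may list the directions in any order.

+x: clear; -y: blocked by housing

+x: ray from cover(-2, 2) has no placed part ⇒ clear
-y: nearest on ray is housing@(-2, 0) ⇒ blocked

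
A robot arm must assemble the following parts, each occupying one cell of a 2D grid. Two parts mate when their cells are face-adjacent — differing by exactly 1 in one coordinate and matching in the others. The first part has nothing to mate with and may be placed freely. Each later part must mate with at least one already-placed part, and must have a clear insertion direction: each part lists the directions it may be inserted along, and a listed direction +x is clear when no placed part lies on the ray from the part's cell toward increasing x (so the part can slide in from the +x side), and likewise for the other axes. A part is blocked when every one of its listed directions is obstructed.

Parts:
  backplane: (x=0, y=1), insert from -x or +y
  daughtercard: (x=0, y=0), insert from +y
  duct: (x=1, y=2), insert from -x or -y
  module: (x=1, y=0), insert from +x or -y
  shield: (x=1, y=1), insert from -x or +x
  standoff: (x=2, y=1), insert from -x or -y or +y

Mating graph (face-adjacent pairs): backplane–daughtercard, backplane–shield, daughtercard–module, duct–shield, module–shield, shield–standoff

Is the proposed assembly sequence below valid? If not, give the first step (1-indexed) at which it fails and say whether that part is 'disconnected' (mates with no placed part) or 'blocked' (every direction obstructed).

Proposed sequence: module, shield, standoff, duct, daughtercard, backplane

Valid

1. module@(1, 0) [+x clear] — {module}
2. shield@(1, 1) [-x clear] — {module, shield}
3. standoff@(2, 1) [-y clear] — {module, shield, standoff}
4. duct@(1, 2) [-x clear] — {duct, module, shield, standoff}
5. daughtercard@(0, 0) [+y clear] — {daughtercard, duct, module, shield, standoff}
6. backplane@(0, 1) [-x clear] — {backplane, daughtercard, duct, module, shield, standoff}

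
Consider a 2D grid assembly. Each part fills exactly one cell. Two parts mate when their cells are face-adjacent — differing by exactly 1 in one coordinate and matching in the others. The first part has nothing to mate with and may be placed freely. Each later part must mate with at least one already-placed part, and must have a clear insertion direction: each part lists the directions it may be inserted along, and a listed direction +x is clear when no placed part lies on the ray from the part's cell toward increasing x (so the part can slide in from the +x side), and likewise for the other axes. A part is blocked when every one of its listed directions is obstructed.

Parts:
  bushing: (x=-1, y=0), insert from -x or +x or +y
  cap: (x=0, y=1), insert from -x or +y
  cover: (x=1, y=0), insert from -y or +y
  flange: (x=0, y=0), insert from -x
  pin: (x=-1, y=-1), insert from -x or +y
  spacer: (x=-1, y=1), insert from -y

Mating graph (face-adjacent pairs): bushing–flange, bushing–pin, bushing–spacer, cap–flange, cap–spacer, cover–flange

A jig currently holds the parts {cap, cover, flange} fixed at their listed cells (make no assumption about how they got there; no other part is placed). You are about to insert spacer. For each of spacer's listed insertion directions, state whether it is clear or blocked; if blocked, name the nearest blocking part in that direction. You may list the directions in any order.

-y: ray from spacer(-1, 1) has no placed part ⇒ clear

-y: clear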